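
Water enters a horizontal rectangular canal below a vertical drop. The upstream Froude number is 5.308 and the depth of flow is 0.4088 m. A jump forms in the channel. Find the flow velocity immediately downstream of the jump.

V₂ = 1.513 m/s

Fr₁ = 5.308 (given).
Sequent-depth ratio: y₂/y₁ = ½[√(1 + 8Fr₁²) − 1] = ½[√226.40 − 1] = 7.023.
y₂ = 7.023 × 0.4088 = 2.871 m.
V₁ = Fr₁·√(g·y₁) = 5.308×√(9.81×0.4088) = 10.63 m/s; q = V₁·y₁ = 4.345 m²/s.
V₂ = q/y₂ = 4.345/2.871 = 1.513 m/s.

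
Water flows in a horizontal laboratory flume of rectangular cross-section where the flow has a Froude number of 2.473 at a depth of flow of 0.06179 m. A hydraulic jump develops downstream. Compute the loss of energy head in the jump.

Fr₁ = 2.473 (given).
From the momentum equation for a rectangular channel, y₂/y₁ = ½[√(1 + 8Fr₁²) − 1] = ½[√49.926 − 1] = 3.033.
y₂ = 3.033 × 0.06179 = 0.1874 m.
V₁ = Fr₁·√(g·y₁) = 2.473×√(9.81×0.06179) = 1.925 m/s; q = V₁·y₁ = 0.1190 m²/s. V₂ = q/y₂ = 0.1190/0.1874 = 0.6348 m/s. E₁ = y₁ + V₁²/2g = 0.2507 m; E₂ = y₂ + V₂²/2g = 0.2079 m. ΔE = E₁ − E₂ = 0.04279 m.

ΔE = 0.04279 m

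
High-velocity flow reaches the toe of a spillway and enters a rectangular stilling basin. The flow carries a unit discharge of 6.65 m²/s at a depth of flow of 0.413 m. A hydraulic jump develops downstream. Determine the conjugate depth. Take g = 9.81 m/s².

V₁ = q/y₁ = 6.65/0.413 = 16.1 m/s. Fr₁ = V₁/√(g·y₁) = 16.1/√(9.81×0.413) = 8.00.
By Bélanger, y₂/y₁ = ½[√(1 + 8Fr₁²) − 1] = ½[√512.9 − 1] = 10.8.
y₂ = 10.8 × 0.413 = 4.47 m.

y₂ = 4.47 m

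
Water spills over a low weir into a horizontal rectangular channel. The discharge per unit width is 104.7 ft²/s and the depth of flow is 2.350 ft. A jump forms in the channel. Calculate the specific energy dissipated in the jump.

ΔE = 16.61 ft

V₁ = q/y₁ = 104.7/2.350 = 44.55 ft/s. Fr₁ = V₁/√(g·y₁) = 44.55/√(32.2×2.350) = 5.122.
From the momentum equation for a rectangular channel, y₂/y₁ = ½[√(1 + 8Fr₁²) − 1] = ½[√210.86 − 1] = 6.760.
y₂ = 6.760 × 2.350 = 15.89 ft.
Head loss: ΔE = (y₂ − y₁)³/(4y₁y₂) = (15.89 − 2.350)³/(4×2.350×15.89) = 2481/149.3 = 16.61 ft.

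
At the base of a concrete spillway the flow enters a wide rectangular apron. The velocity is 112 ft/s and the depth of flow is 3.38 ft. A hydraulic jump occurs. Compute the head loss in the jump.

ΔE = 148 ft

Fr₁ = V₁/√(g·y₁) = 112/√(32.2×3.38) = 10.7.
Bélanger equation: y₂/y₁ = ½[√(1 + 8Fr₁²) − 1] = ½[√923.0 − 1] = 14.7.
y₂ = 14.7 × 3.38 = 49.7 ft.
q = V₁·y₁ = 112 × 3.38 = 379 ft²/s. V₂ = q/y₂ = 379/49.7 = 7.62 ft/s. E₁ = y₁ + V₁²/2g = 198 ft; E₂ = y₂ + V₂²/2g = 50.6 ft. ΔE = E₁ − E₂ = 148 ft.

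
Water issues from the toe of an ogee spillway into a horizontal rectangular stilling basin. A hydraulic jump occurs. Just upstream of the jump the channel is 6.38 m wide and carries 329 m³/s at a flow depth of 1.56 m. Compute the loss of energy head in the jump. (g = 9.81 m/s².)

q = Q/b = 329/6.38 = 51.6 m²/s; V₁ = q/y₁ = 33.1 m/s. Fr₁ = V₁/√(g·y₁) = 8.45.
From the momentum equation for a rectangular channel, y₂/y₁ = ½[√(1 + 8Fr₁²) − 1] = ½[√572.2 − 1] = 11.5.
y₂ = 11.5 × 1.56 = 17.9 m.
V₂ = q/y₂ = 51.6/17.9 = 2.88 m/s. E₁ = y₁ + V₁²/2g = 57.3 m; E₂ = y₂ + V₂²/2g = 18.3 m. ΔE = E₁ − E₂ = 39.0 m.

ΔE = 39.0 m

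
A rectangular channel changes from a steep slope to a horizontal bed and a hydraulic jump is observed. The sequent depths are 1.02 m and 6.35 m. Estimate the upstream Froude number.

For a rectangular channel the momentum equation gives q² = ½·g·y₁·y₂·(y₁ + y₂) = ½×9.81×1.02×6.35×7.37 = 234.
q = √234 = 15.3 m²/s.
V₁ = q/y₁ = 15.0 m/s; Fr₁ = V₁/√(g·y₁) = 4.74.

Fr₁ = 4.74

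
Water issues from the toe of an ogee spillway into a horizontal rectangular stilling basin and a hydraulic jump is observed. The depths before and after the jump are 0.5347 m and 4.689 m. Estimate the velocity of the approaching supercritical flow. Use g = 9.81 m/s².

V₁ = 14.99 m/s

For a rectangular channel the momentum equation gives q² = ½·g·y₁·y₂·(y₁ + y₂) = ½×9.81×0.5347×4.689×5.224 = 64.24.
q = √64.24 = 8.015 m²/s.
V₁ = q/y₁ = 8.015/0.5347 = 14.99 m/s.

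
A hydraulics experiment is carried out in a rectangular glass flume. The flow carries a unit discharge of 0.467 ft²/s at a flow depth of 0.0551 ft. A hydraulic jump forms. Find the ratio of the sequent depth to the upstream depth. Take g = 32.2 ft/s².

V₁ = q/y₁ = 0.467/0.0551 = 8.48 ft/s. Fr₁ = V₁/√(g·y₁) = 8.48/√(32.2×0.0551) = 6.36.
Conjugate-depth relation: y₂/y₁ = ½[√(1 + 8Fr₁²) − 1] = ½[√324.9 − 1] = 8.51.

y₂/y₁ = 8.51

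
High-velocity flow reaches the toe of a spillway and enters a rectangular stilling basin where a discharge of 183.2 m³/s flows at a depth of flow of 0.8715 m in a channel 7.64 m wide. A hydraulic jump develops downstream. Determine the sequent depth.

q = Q/b = 183.2/7.64 = 23.98 m²/s; V₁ = q/y₁ = 27.51 m/s. Fr₁ = V₁/√(g·y₁) = 9.410.
From the momentum equation for a rectangular channel, y₂/y₁ = ½[√(1 + 8Fr₁²) − 1] = ½[√709.41 − 1] = 12.82.
y₂ = 12.82 × 0.8715 = 11.17 m.

y₂ = 11.17 m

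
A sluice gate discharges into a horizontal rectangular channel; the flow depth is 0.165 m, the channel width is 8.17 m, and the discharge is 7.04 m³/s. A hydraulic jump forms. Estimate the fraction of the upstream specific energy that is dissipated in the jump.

q = Q/b = 7.04/8.17 = 0.862 m²/s; V₁ = q/y₁ = 5.22 m/s. Fr₁ = V₁/√(g·y₁) = 4.10.
By Bélanger, y₂/y₁ = ½[√(1 + 8Fr₁²) − 1] = ½[√135.8 − 1] = 5.33.
y₂ = 5.33 × 0.165 = 0.879 m.
E₁ = y₁ + V₁²/2g = 1.56 m. ΔE = (y₂ − y₁)³/(4y₁y₂) = 0.627 m. ΔE/E₁ = 0.627/1.56 = 0.403.

ΔE/E₁ = 0.403 (40.3%)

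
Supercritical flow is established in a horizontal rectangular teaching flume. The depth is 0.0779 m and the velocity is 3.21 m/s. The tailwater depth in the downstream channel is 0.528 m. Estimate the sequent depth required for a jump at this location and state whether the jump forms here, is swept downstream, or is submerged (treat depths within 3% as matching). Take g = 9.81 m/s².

y₂ = 0.367 m; the jump is submerged

Fr₁ = V₁/√(g·y₁) = 3.21/√(9.81×0.0779) = 3.67.
Sequent-depth ratio: y₂/y₁ = ½[√(1 + 8Fr₁²) − 1] = ½[√108.9 − 1] = 4.72.
y₂ = 4.72 × 0.0779 = 0.367 m.
Tailwater y_tw = 0.528 m: y_tw > y₂, so the jump is submerged.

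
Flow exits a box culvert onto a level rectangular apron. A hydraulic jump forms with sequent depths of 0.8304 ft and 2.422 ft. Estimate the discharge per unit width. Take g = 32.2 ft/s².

q = 10.26 ft²/s

For a rectangular channel the momentum equation gives q² = ½·g·y₁·y₂·(y₁ + y₂) = ½×32.2×0.8304×2.422×3.252 = 105.3.
q = √105.3 = 10.26 ft²/s.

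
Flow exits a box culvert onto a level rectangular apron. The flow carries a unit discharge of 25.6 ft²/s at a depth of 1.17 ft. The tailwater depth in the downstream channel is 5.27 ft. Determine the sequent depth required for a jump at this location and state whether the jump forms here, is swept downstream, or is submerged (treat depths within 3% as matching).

y₂ = 5.34 ft; the jump forms here

V₁ = q/y₁ = 25.6/1.17 = 21.9 ft/s. Fr₁ = V₁/√(g·y₁) = 21.9/√(32.2×1.17) = 3.56.
From the momentum equation for a rectangular channel, y₂/y₁ = ½[√(1 + 8Fr₁²) − 1] = ½[√102.7 − 1] = 4.57.
y₂ = 4.57 × 1.17 = 5.34 ft.
Tailwater y_tw = 5.27 ft: y_tw ≈ y₂, so the jump forms here.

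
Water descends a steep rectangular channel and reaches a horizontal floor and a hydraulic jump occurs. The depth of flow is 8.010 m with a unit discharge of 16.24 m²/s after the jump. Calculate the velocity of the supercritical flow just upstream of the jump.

V₁ = 21.23 m/s

V₂ = q/y₂ = 16.24/8.010 = 2.027 m/s; Fr₂ = V₂/√(g·y₂) = 0.2287.
Applying the sequent-depth relation in reverse, y₁/y₂ = ½[√(1 + 8Fr₂²) − 1] = ½[√1.4185 − 1] = 0.09550.
y₁ = 0.09550 × 8.010 = 0.7650 m.
V₁ = q/y₁ = 16.24/0.7650 = 21.23 m/s.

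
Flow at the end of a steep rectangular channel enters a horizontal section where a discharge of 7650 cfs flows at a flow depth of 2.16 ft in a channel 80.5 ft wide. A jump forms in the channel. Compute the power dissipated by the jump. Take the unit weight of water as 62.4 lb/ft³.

q = Q/b = 7650/80.5 = 95.0 ft²/s; V₁ = q/y₁ = 44.0 ft/s. Fr₁ = V₁/√(g·y₁) = 5.28.
Bélanger equation: y₂/y₁ = ½[√(1 + 8Fr₁²) − 1] = ½[√223.6 − 1] = 6.98.
y₂ = 6.98 × 2.16 = 15.1 ft.
Head loss: ΔE = (y₂ − y₁)³/(4y₁y₂) = (15.1 − 2.16)³/(4×2.16×15.1) = 2152/130 = 16.5 ft.
P = γ·Q·ΔE/550 = 62.4 × 7650 × 16.5 / 550 = 14345 hp.

P = 14345 hp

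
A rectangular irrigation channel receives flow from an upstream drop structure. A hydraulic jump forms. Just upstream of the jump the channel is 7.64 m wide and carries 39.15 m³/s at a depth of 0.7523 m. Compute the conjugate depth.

q = Q/b = 39.15/7.64 = 5.124 m²/s; V₁ = q/y₁ = 6.812 m/s. Fr₁ = V₁/√(g·y₁) = 2.507.
By Bélanger, y₂/y₁ = ½[√(1 + 8Fr₁²) − 1] = ½[√51.295 − 1] = 3.081.
y₂ = 3.081 × 0.7523 = 2.318 m.

y₂ = 2.318 m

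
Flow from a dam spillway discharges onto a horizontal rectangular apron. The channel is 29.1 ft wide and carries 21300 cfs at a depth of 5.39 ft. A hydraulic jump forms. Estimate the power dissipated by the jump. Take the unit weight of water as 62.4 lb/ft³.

q = Q/b = 21300/29.1 = 732 ft²/s; V₁ = q/y₁ = 136 ft/s. Fr₁ = V₁/√(g·y₁) = 10.3.
From the momentum equation for a rectangular channel, y₂/y₁ = ½[√(1 + 8Fr₁²) − 1] = ½[√851.0 − 1] = 14.1.
y₂ = 14.1 × 5.39 = 75.9 ft.
V₂ = q/y₂ = 732/75.9 = 9.64 ft/s. E₁ = y₁ + V₁²/2g = 292 ft; E₂ = y₂ + V₂²/2g = 77.4 ft. ΔE = E₁ − E₂ = 214 ft.
P = γ·Q·ΔE/550 = 62.4 × 21300 × 214 / 550 = 518067 hp.

P = 518067 hp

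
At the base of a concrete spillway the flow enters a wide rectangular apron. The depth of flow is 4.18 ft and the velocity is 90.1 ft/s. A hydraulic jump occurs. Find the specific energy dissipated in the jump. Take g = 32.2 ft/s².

ΔE = 85.2 ft

Fr₁ = V₁/√(g·y₁) = 90.1/√(32.2×4.18) = 7.77.
Sequent-depth ratio: y₂/y₁ = ½[√(1 + 8Fr₁²) − 1] = ½[√483.5 − 1] = 10.5.
y₂ = 10.5 × 4.18 = 43.9 ft.
q = V₁·y₁ = 90.1 × 4.18 = 377 ft²/s. V₂ = q/y₂ = 377/43.9 = 8.59 ft/s. E₁ = y₁ + V₁²/2g = 130 ft; E₂ = y₂ + V₂²/2g = 45.0 ft. ΔE = E₁ − E₂ = 85.2 ft.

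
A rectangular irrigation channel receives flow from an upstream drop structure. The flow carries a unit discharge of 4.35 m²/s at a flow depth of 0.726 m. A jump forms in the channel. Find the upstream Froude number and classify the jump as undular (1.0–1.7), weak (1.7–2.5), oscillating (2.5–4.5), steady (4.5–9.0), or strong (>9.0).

Fr₁ = 2.25; weak jump

V₁ = q/y₁ = 4.35/0.726 = 5.99 m/s. Fr₁ = V₁/√(g·y₁) = 5.99/√(9.81×0.726) = 2.25.
Fr₁ = 2.25 lies in the weak range.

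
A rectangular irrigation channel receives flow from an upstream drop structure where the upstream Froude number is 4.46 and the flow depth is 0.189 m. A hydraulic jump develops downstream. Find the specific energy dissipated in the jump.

Fr₁ = 4.46 (given).
Sequent-depth ratio: y₂/y₁ = ½[√(1 + 8Fr₁²) − 1] = ½[√160.1 − 1] = 5.83.
y₂ = 5.83 × 0.189 = 1.10 m.
Head loss: ΔE = (y₂ − y₁)³/(4y₁y₂) = (1.10 − 0.189)³/(4×0.189×1.10) = 0.759/0.833 = 0.912 m.

ΔE = 0.912 m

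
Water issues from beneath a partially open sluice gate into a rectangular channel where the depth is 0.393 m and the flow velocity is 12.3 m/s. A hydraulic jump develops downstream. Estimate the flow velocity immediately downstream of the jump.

V₂ = 1.47 m/s

Fr₁ = V₁/√(g·y₁) = 12.3/√(9.81×0.393) = 6.26.
Sequent-depth ratio: y₂/y₁ = ½[√(1 + 8Fr₁²) − 1] = ½[√314.9 − 1] = 8.37.
y₂ = 8.37 × 0.393 = 3.29 m.
q = V₁·y₁ = 12.3 × 0.393 = 4.83 m²/s.
V₂ = q/y₂ = 4.83/3.29 = 1.47 m/s.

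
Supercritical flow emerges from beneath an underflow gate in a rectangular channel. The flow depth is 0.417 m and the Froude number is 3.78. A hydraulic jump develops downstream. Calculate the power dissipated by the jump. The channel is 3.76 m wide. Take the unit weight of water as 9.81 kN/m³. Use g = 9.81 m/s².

Fr₁ = 3.78 (given).
Conjugate-depth relation: y₂/y₁ = ½[√(1 + 8Fr₁²) − 1] = ½[√115.3 − 1] = 4.87.
y₂ = 4.87 × 0.417 = 2.03 m.
Head loss: ΔE = (y₂ − y₁)³/(4y₁y₂) = (2.03 − 0.417)³/(4×0.417×2.03) = 4.20/3.39 = 1.24 m.
V₁ = Fr₁·√(g·y₁) = 3.78×√(9.81×0.417) = 7.65 m/s; q = V₁·y₁ = 3.19 m²/s. Q = q·b = 3.19 × 3.76 = 12.0 m³/s. P = γ·Q·ΔE = 9.81 × 12.0 × 1.24 = 146 kW.

P = 146 kW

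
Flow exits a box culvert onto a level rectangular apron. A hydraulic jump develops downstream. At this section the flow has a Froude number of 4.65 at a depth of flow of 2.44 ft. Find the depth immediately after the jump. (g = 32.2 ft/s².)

Fr₁ = 4.65 (given).
Conjugate-depth relation: y₂/y₁ = ½[√(1 + 8Fr₁²) − 1] = ½[√174.0 − 1] = 6.10.
y₂ = 6.10 × 2.44 = 14.9 ft.

y₂ = 14.9 ft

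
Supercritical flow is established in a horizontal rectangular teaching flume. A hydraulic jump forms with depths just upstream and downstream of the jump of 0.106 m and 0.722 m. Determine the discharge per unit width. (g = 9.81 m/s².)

q = 0.558 m²/s

For a rectangular channel the momentum equation gives q² = ½·g·y₁·y₂·(y₁ + y₂) = ½×9.81×0.106×0.722×0.828 = 0.311.
q = √0.311 = 0.558 m²/s.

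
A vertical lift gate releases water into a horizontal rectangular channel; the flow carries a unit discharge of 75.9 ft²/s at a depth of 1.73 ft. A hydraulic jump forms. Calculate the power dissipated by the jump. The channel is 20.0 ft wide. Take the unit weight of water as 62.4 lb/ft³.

V₁ = q/y₁ = 75.9/1.73 = 43.9 ft/s. Fr₁ = V₁/√(g·y₁) = 43.9/√(32.2×1.73) = 5.88.
Bélanger equation: y₂/y₁ = ½[√(1 + 8Fr₁²) − 1] = ½[√277.4 − 1] = 7.83.
y₂ = 7.83 × 1.73 = 13.5 ft.
Head loss: ΔE = (y₂ − y₁)³/(4y₁y₂) = (13.5 − 1.73)³/(4×1.73×13.5) = 1648/93.7 = 17.6 ft.
Q = q·b = 75.9 × 20.0 = 1518 cfs. P = γ·Q·ΔE/550 = 62.4 × 1518 × 17.6 / 550 = 3029 hp.

P = 3029 hp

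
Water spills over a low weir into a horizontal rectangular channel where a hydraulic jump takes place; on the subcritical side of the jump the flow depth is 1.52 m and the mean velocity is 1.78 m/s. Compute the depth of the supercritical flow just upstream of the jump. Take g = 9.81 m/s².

Fr₂ = V₂/√(g·y₂) = 1.78/√(9.81×1.52) = 0.461.
Applying the sequent-depth relation in reverse, y₁/y₂ = ½[√(1 + 8Fr₂²) − 1] = ½[√2.700 − 1] = 0.322.
y₁ = 0.322 × 1.52 = 0.489 m.

y₁ = 0.489 m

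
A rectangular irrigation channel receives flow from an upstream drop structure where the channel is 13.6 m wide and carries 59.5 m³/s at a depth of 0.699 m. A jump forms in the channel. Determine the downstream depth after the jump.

y₂ = 2.04 m

q = Q/b = 59.5/13.6 = 4.38 m²/s; V₁ = q/y₁ = 6.26 m/s. Fr₁ = V₁/√(g·y₁) = 2.39.
By Bélanger, y₂/y₁ = ½[√(1 + 8Fr₁²) − 1] = ½[√46.70 − 1] = 2.92.
y₂ = 2.92 × 0.699 = 2.04 m.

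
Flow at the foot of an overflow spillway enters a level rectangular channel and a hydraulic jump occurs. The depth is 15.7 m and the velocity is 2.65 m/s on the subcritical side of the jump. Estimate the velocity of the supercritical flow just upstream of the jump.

V₁ = 31.5 m/s

Fr₂ = V₂/√(g·y₂) = 2.65/√(9.81×15.7) = 0.214.
Applying the sequent-depth relation in reverse, y₁/y₂ = ½[√(1 + 8Fr₂²) − 1] = ½[√1.365 − 1] = 0.0841.
y₁ = 0.0841 × 15.7 = 1.32 m.
V₁ = q/y₁ = 41.6/1.32 = 31.5 m/s.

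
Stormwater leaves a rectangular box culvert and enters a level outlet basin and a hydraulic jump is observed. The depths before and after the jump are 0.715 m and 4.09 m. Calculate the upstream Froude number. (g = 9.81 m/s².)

For a rectangular channel the momentum equation gives q² = ½·g·y₁·y₂·(y₁ + y₂) = ½×9.81×0.715×4.09×4.80 = 68.9.
q = √68.9 = 8.30 m²/s.
V₁ = q/y₁ = 11.6 m/s; Fr₁ = V₁/√(g·y₁) = 4.38.

Fr₁ = 4.38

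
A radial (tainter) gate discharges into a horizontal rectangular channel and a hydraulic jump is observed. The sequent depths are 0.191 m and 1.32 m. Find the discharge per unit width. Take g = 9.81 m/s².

q = 1.37 m²/s

For a rectangular channel the momentum equation gives q² = ½·g·y₁·y₂·(y₁ + y₂) = ½×9.81×0.191×1.32×1.51 = 1.87.
q = √1.87 = 1.37 m²/s.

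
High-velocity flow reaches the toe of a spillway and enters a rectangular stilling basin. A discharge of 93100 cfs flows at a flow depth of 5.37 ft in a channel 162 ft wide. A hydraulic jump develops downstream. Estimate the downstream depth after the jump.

q = Q/b = 93100/162 = 575 ft²/s; V₁ = q/y₁ = 107 ft/s. Fr₁ = V₁/√(g·y₁) = 8.14.
From the momentum equation for a rectangular channel, y₂/y₁ = ½[√(1 + 8Fr₁²) − 1] = ½[√530.9 − 1] = 11.0.
y₂ = 11.0 × 5.37 = 59.2 ft.

y₂ = 59.2 ft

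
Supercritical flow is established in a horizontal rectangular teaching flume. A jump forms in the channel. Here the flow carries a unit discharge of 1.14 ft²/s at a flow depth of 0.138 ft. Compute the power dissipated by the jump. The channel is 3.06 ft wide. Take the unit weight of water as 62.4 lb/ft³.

P = 0.181 hp

V₁ = q/y₁ = 1.14/0.138 = 8.26 ft/s. Fr₁ = V₁/√(g·y₁) = 8.26/√(32.2×0.138) = 3.92.
Bélanger equation: y₂/y₁ = ½[√(1 + 8Fr₁²) − 1] = ½[√123.9 − 1] = 5.06.
y₂ = 5.06 × 0.138 = 0.699 ft.
V₂ = q/y₂ = 1.14/0.699 = 1.63 ft/s. E₁ = y₁ + V₁²/2g = 1.20 ft; E₂ = y₂ + V₂²/2g = 0.740 ft. ΔE = E₁ − E₂ = 0.457 ft.
Q = q·b = 1.14 × 3.06 = 3.49 cfs. P = γ·Q·ΔE/550 = 62.4 × 3.49 × 0.457 / 550 = 0.181 hp.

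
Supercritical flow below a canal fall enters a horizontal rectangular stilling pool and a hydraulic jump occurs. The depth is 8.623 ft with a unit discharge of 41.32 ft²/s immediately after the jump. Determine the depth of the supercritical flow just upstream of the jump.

V₂ = q/y₂ = 41.32/8.623 = 4.792 ft/s; Fr₂ = V₂/√(g·y₂) = 0.2876.
Since the conjugate-depth ratio holds either way, y₁/y₂ = ½[√(1 + 8Fr₂²) − 1] = ½[√1.6616 − 1] = 0.1445.
y₁ = 0.1445 × 8.623 = 1.246 ft.

y₁ = 1.246 ft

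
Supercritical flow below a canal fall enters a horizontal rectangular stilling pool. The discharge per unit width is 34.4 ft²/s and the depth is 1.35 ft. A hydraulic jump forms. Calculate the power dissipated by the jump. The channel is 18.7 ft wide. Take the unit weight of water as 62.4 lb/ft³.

P = 313 hp

V₁ = q/y₁ = 34.4/1.35 = 25.5 ft/s. Fr₁ = V₁/√(g·y₁) = 25.5/√(32.2×1.35) = 3.86.
Bélanger equation: y₂/y₁ = ½[√(1 + 8Fr₁²) − 1] = ½[√120.5 − 1] = 4.99.
y₂ = 4.99 × 1.35 = 6.73 ft.
Head loss: ΔE = (y₂ − y₁)³/(4y₁y₂) = (6.73 − 1.35)³/(4×1.35×6.73) = 156/36.4 = 4.29 ft.
Q = q·b = 34.4 × 18.7 = 643 cfs. P = γ·Q·ΔE/550 = 62.4 × 643 × 4.29 / 550 = 313 hp.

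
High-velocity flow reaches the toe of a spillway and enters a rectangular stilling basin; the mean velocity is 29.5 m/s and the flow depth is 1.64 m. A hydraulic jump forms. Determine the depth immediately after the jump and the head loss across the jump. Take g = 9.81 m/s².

y₂ = 16.3 m; ΔE = 29.3 m

Fr₁ = V₁/√(g·y₁) = 29.5/√(9.81×1.64) = 7.35.
From the momentum equation for a rectangular channel, y₂/y₁ = ½[√(1 + 8Fr₁²) − 1] = ½[√433.7 − 1] = 9.91.
y₂ = 9.91 × 1.64 = 16.3 m.
Head loss: ΔE = (y₂ − y₁)³/(4y₁y₂) = (16.3 − 1.64)³/(4×1.64×16.3) = 3123/107 = 29.3 m.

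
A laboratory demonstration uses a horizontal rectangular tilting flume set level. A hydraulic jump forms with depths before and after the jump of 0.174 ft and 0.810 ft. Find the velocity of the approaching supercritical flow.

V₁ = 8.59 ft/s

For a rectangular channel the momentum equation gives q² = ½·g·y₁·y₂·(y₁ + y₂) = ½×32.2×0.174×0.810×0.984 = 2.23.
q = √2.23 = 1.49 ft²/s.
V₁ = q/y₁ = 1.49/0.174 = 8.59 ft/s.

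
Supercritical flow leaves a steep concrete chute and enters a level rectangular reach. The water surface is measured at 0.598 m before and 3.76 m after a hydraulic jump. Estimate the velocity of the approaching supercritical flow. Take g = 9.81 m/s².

For a rectangular channel the momentum equation gives q² = ½·g·y₁·y₂·(y₁ + y₂) = ½×9.81×0.598×3.76×4.36 = 48.1.
q = √48.1 = 6.93 m²/s.
V₁ = q/y₁ = 6.93/0.598 = 11.6 m/s.

V₁ = 11.6 m/s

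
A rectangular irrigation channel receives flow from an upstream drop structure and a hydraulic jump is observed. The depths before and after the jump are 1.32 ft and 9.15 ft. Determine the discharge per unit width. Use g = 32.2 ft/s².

q = 45.1 ft²/s

For a rectangular channel the momentum equation gives q² = ½·g·y₁·y₂·(y₁ + y₂) = ½×32.2×1.32×9.15×10.5 = 2036.
q = √2036 = 45.1 ft²/s.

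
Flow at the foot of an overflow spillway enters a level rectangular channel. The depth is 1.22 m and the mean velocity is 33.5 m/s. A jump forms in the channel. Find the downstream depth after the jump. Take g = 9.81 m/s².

Fr₁ = V₁/√(g·y₁) = 33.5/√(9.81×1.22) = 9.68.
By Bélanger, y₂/y₁ = ½[√(1 + 8Fr₁²) − 1] = ½[√751.2 − 1] = 13.2.
y₂ = 13.2 × 1.22 = 16.1 m.

y₂ = 16.1 m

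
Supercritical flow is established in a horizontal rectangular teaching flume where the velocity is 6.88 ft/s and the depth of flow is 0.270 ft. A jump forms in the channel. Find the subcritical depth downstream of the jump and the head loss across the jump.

y₂ = 0.766 ft; ΔE = 0.148 ft

Fr₁ = V₁/√(g·y₁) = 6.88/√(32.2×0.270) = 2.33.
From the momentum equation for a rectangular channel, y₂/y₁ = ½[√(1 + 8Fr₁²) − 1] = ½[√44.56 − 1] = 2.84.
y₂ = 2.84 × 0.270 = 0.766 ft.
Head loss: ΔE = (y₂ − y₁)³/(4y₁y₂) = (0.766 − 0.270)³/(4×0.270×0.766) = 0.122/0.827 = 0.148 ft.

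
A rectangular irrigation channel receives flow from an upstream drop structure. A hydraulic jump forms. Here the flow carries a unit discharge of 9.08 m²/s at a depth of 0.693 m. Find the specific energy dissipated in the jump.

ΔE = 4.65 m

V₁ = q/y₁ = 9.08/0.693 = 13.1 m/s. Fr₁ = V₁/√(g·y₁) = 13.1/√(9.81×0.693) = 5.03.
Sequent-depth ratio: y₂/y₁ = ½[√(1 + 8Fr₁²) − 1] = ½[√203.0 − 1] = 6.62.
y₂ = 6.62 × 0.693 = 4.59 m.
Head loss: ΔE = (y₂ − y₁)³/(4y₁y₂) = (4.59 − 0.693)³/(4×0.693×4.59) = 59.2/12.7 = 4.65 m.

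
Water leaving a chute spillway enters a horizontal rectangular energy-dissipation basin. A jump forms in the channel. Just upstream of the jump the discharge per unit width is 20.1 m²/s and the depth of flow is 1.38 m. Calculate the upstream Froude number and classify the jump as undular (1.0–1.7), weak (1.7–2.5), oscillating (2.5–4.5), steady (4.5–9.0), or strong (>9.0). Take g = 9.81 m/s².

Fr₁ = 3.96; oscillating jump

V₁ = q/y₁ = 20.1/1.38 = 14.6 m/s. Fr₁ = V₁/√(g·y₁) = 14.6/√(9.81×1.38) = 3.96.
Fr₁ = 3.96 lies in the oscillating range.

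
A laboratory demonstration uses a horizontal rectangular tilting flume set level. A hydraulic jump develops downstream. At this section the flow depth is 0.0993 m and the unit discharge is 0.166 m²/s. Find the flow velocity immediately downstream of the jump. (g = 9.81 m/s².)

V₁ = q/y₁ = 0.166/0.0993 = 1.67 m/s. Fr₁ = V₁/√(g·y₁) = 1.67/√(9.81×0.0993) = 1.69.
Sequent-depth ratio: y₂/y₁ = ½[√(1 + 8Fr₁²) − 1] = ½[√23.95 − 1] = 1.95.
y₂ = 1.95 × 0.0993 = 0.193 m.
V₂ = q/y₂ = 0.166/0.193 = 0.859 m/s.

V₂ = 0.859 m/s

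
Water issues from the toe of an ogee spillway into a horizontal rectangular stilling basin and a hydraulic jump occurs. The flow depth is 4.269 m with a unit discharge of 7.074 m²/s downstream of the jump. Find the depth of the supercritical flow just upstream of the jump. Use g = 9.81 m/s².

V₂ = q/y₂ = 7.074/4.269 = 1.657 m/s; Fr₂ = V₂/√(g·y₂) = 0.2561.
Since the conjugate-depth ratio holds either way, y₁/y₂ = ½[√(1 + 8Fr₂²) − 1] = ½[√1.5245 − 1] = 0.1174.
y₁ = 0.1174 × 4.269 = 0.5010 m.

y₁ = 0.5010 m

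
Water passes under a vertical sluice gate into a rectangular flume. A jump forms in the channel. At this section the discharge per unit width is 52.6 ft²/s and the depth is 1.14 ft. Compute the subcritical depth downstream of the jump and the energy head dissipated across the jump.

V₁ = q/y₁ = 52.6/1.14 = 46.1 ft/s. Fr₁ = V₁/√(g·y₁) = 46.1/√(32.2×1.14) = 7.62.
From the momentum equation for a rectangular channel, y₂/y₁ = ½[√(1 + 8Fr₁²) − 1] = ½[√465.0 − 1] = 10.3.
y₂ = 10.3 × 1.14 = 11.7 ft.
V₂ = q/y₂ = 52.6/11.7 = 4.49 ft/s. E₁ = y₁ + V₁²/2g = 34.2 ft; E₂ = y₂ + V₂²/2g = 12.0 ft. ΔE = E₁ − E₂ = 22.2 ft.

y₂ = 11.7 ft; ΔE = 22.2 ft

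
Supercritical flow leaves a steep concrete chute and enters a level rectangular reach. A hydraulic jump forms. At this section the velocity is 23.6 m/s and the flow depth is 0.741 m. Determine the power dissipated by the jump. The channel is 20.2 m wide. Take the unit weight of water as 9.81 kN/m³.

P = 69716 kW

Fr₁ = V₁/√(g·y₁) = 23.6/√(9.81×0.741) = 8.75.
From the momentum equation for a rectangular channel, y₂/y₁ = ½[√(1 + 8Fr₁²) − 1] = ½[√614.0 − 1] = 11.9.
y₂ = 11.9 × 0.741 = 8.81 m.
q = V₁·y₁ = 23.6 × 0.741 = 17.5 m²/s. V₂ = q/y₂ = 17.5/8.81 = 1.99 m/s. E₁ = y₁ + V₁²/2g = 29.1 m; E₂ = y₂ + V₂²/2g = 9.01 m. ΔE = E₁ − E₂ = 20.1 m.
Q = q·b = 17.5 × 20.2 = 353 m³/s. P = γ·Q·ΔE = 9.81 × 353 × 20.1 = 69716 kW.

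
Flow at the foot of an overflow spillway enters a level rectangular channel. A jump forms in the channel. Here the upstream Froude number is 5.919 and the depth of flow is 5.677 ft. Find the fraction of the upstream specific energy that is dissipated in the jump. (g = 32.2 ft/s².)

ΔE/E₁ = 0.559 (55.9%)

Fr₁ = 5.919 (given).
From the momentum equation for a rectangular channel, y₂/y₁ = ½[√(1 + 8Fr₁²) − 1] = ½[√281.28 − 1] = 7.886.
y₂ = 7.886 × 5.677 = 44.77 ft.
E₁ = y₁(1 + Fr₁²/2) = 5.677×(1 + 5.919²/2) = 105.1 ft. ΔE = (y₂ − y₁)³/(4y₁y₂) = 58.76 ft. ΔE/E₁ = 58.76/105.1 = 0.559.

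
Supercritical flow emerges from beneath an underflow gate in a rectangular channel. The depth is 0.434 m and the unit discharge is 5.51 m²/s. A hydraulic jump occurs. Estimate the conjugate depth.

y₂ = 3.57 m

V₁ = q/y₁ = 5.51/0.434 = 12.7 m/s. Fr₁ = V₁/√(g·y₁) = 12.7/√(9.81×0.434) = 6.15.
Conjugate-depth relation: y₂/y₁ = ½[√(1 + 8Fr₁²) − 1] = ½[√303.9 − 1] = 8.22.
y₂ = 8.22 × 0.434 = 3.57 m.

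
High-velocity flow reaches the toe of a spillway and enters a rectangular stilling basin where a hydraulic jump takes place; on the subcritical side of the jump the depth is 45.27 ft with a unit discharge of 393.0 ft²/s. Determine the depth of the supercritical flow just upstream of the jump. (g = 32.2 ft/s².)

V₂ = q/y₂ = 393.0/45.27 = 8.681 ft/s; Fr₂ = V₂/√(g·y₂) = 0.2274.
From the momentum equation (using Fr₂), y₁/y₂ = ½[√(1 + 8Fr₂²) − 1] = ½[√1.4136 − 1] = 0.09448.
y₁ = 0.09448 × 45.27 = 4.277 ft.

y₁ = 4.277 ft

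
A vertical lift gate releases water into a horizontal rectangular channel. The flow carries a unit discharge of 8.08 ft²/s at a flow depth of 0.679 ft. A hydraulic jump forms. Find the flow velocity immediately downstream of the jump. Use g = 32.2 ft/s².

V₁ = q/y₁ = 8.08/0.679 = 11.9 ft/s. Fr₁ = V₁/√(g·y₁) = 11.9/√(32.2×0.679) = 2.54.
Sequent-depth ratio: y₂/y₁ = ½[√(1 + 8Fr₁²) − 1] = ½[√52.81 − 1] = 3.13.
y₂ = 3.13 × 0.679 = 2.13 ft.
V₂ = q/y₂ = 8.08/2.13 = 3.80 ft/s.

V₂ = 3.80 ft/s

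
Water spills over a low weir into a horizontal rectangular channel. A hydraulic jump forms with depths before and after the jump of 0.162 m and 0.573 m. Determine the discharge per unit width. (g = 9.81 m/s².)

For a rectangular channel the momentum equation gives q² = ½·g·y₁·y₂·(y₁ + y₂) = ½×9.81×0.162×0.573×0.735 = 0.335.
q = √0.335 = 0.578 m²/s.

q = 0.578 m²/s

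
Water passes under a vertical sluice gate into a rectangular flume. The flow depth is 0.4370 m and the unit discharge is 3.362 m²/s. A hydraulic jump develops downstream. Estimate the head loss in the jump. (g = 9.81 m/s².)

ΔE = 1.233 m

V₁ = q/y₁ = 3.362/0.4370 = 7.693 m/s. Fr₁ = V₁/√(g·y₁) = 7.693/√(9.81×0.4370) = 3.716.
Bélanger equation: y₂/y₁ = ½[√(1 + 8Fr₁²) − 1] = ½[√111.45 − 1] = 4.779.
y₂ = 4.779 × 0.4370 = 2.088 m.
V₂ = q/y₂ = 3.362/2.088 = 1.610 m/s. E₁ = y₁ + V₁²/2g = 3.454 m; E₂ = y₂ + V₂²/2g = 2.220 m. ΔE = E₁ − E₂ = 1.233 m.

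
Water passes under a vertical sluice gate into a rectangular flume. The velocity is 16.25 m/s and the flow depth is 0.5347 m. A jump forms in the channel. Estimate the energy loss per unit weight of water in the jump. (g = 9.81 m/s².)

ΔE = 8.741 m

Fr₁ = V₁/√(g·y₁) = 16.25/√(9.81×0.5347) = 7.095.
Conjugate-depth relation: y₂/y₁ = ½[√(1 + 8Fr₁²) − 1] = ½[√403.73 − 1] = 9.547.
y₂ = 9.547 × 0.5347 = 5.105 m.
Head loss: ΔE = (y₂ − y₁)³/(4y₁y₂) = (5.105 − 0.5347)³/(4×0.5347×5.105) = 95.43/10.92 = 8.741 m.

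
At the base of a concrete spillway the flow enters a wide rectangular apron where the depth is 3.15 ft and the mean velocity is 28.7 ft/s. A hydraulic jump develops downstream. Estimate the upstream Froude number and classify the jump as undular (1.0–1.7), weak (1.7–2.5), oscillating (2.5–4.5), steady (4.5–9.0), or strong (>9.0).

Fr₁ = V₁/√(g·y₁) = 28.7/√(32.2×3.15) = 2.85.
Fr₁ = 2.85 lies in the oscillating range.

Fr₁ = 2.85; oscillating jump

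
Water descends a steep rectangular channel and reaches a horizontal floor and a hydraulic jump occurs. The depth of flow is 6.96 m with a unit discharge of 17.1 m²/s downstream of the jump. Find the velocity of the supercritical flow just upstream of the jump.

V₂ = q/y₂ = 17.1/6.96 = 2.46 m/s; Fr₂ = V₂/√(g·y₂) = 0.297.
Applying the sequent-depth relation in reverse, y₁/y₂ = ½[√(1 + 8Fr₂²) − 1] = ½[√1.707 − 1] = 0.153.
y₁ = 0.153 × 6.96 = 1.07 m.
V₁ = q/y₁ = 17.1/1.07 = 16.0 m/s.

V₁ = 16.0 m/s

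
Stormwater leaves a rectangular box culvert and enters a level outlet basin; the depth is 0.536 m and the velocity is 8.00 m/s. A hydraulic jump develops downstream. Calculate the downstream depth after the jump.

y₂ = 2.39 m

Fr₁ = V₁/√(g·y₁) = 8.00/√(9.81×0.536) = 3.49.
By Bélanger, y₂/y₁ = ½[√(1 + 8Fr₁²) − 1] = ½[√98.37 − 1] = 4.46.
y₂ = 4.46 × 0.536 = 2.39 m.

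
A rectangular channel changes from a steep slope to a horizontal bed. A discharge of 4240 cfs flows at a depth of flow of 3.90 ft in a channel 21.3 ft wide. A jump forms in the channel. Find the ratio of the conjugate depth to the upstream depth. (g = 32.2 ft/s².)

y₂/y₁ = 5.96

q = Q/b = 4240/21.3 = 199 ft²/s; V₁ = q/y₁ = 51.0 ft/s. Fr₁ = V₁/√(g·y₁) = 4.55.
Bélanger equation: y₂/y₁ = ½[√(1 + 8Fr₁²) − 1] = ½[√167.0 − 1] = 5.96.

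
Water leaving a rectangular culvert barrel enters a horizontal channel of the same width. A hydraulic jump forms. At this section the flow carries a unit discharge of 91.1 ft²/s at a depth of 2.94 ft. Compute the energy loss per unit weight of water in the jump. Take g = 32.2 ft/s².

ΔE = 5.08 ft

V₁ = q/y₁ = 91.1/2.94 = 31.0 ft/s. Fr₁ = V₁/√(g·y₁) = 31.0/√(32.2×2.94) = 3.18.
Sequent-depth ratio: y₂/y₁ = ½[√(1 + 8Fr₁²) − 1] = ½[√82.14 − 1] = 4.03.
y₂ = 4.03 × 2.94 = 11.9 ft.
V₂ = q/y₂ = 91.1/11.9 = 7.69 ft/s. E₁ = y₁ + V₁²/2g = 17.8 ft; E₂ = y₂ + V₂²/2g = 12.8 ft. ΔE = E₁ − E₂ = 5.08 ft.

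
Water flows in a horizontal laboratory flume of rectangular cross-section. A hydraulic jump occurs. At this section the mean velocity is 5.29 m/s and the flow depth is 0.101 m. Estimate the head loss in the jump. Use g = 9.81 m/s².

Fr₁ = V₁/√(g·y₁) = 5.29/√(9.81×0.101) = 5.31.
Sequent-depth ratio: y₂/y₁ = ½[√(1 + 8Fr₁²) − 1] = ½[√226.9 − 1] = 7.03.
y₂ = 7.03 × 0.101 = 0.710 m.
q = V₁·y₁ = 5.29 × 0.101 = 0.534 m²/s. V₂ = q/y₂ = 0.534/0.710 = 0.752 m/s. E₁ = y₁ + V₁²/2g = 1.53 m; E₂ = y₂ + V₂²/2g = 0.739 m. ΔE = E₁ − E₂ = 0.788 m.

ΔE = 0.788 m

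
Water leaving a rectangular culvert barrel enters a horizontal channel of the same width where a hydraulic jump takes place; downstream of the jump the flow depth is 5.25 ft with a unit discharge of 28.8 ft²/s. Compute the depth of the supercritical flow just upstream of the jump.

V₂ = q/y₂ = 28.8/5.25 = 5.49 ft/s; Fr₂ = V₂/√(g·y₂) = 0.422.
The Bélanger relation is symmetric: y₁/y₂ = ½[√(1 + 8Fr₂²) − 1] = ½[√2.424 − 1] = 0.278.
y₁ = 0.278 × 5.25 = 1.46 ft.

y₁ = 1.46 ft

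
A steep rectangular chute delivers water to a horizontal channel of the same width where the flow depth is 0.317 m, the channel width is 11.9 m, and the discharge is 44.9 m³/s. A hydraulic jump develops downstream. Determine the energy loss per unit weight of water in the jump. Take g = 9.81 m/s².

ΔE = 4.58 m

q = Q/b = 44.9/11.9 = 3.77 m²/s; V₁ = q/y₁ = 11.9 m/s. Fr₁ = V₁/√(g·y₁) = 6.75.
Conjugate-depth relation: y₂/y₁ = ½[√(1 + 8Fr₁²) − 1] = ½[√365.5 − 1] = 9.06.
y₂ = 9.06 × 0.317 = 2.87 m.
V₂ = q/y₂ = 3.77/2.87 = 1.31 m/s. E₁ = y₁ + V₁²/2g = 7.54 m; E₂ = y₂ + V₂²/2g = 2.96 m. ΔE = E₁ − E₂ = 4.58 m.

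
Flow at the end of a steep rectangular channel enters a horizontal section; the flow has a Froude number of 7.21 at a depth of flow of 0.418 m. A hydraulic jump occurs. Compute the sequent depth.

Fr₁ = 7.21 (given).
Bélanger equation: y₂/y₁ = ½[√(1 + 8Fr₁²) − 1] = ½[√416.9 − 1] = 9.71.
y₂ = 9.71 × 0.418 = 4.06 m.

y₂ = 4.06 m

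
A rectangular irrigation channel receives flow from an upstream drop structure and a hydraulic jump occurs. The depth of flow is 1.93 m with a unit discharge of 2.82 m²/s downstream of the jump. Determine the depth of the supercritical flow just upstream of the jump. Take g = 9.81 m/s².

y₁ = 0.366 m

V₂ = q/y₂ = 2.82/1.93 = 1.46 m/s; Fr₂ = V₂/√(g·y₂) = 0.336.
Since the conjugate-depth ratio holds either way, y₁/y₂ = ½[√(1 + 8Fr₂²) − 1] = ½[√1.902 − 1] = 0.190.
y₁ = 0.190 × 1.93 = 0.366 m.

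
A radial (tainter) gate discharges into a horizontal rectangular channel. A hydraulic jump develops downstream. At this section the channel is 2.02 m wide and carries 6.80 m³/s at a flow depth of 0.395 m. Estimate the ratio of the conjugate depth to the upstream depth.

y₂/y₁ = 5.64

q = Q/b = 6.80/2.02 = 3.37 m²/s; V₁ = q/y₁ = 8.52 m/s. Fr₁ = V₁/√(g·y₁) = 4.33.
From the momentum equation for a rectangular channel, y₂/y₁ = ½[√(1 + 8Fr₁²) − 1] = ½[√150.9 − 1] = 5.64.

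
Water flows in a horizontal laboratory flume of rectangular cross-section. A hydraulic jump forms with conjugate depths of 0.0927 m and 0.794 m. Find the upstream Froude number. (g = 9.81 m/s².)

For a rectangular channel the momentum equation gives q² = ½·g·y₁·y₂·(y₁ + y₂) = ½×9.81×0.0927×0.794×0.887 = 0.320.
q = √0.320 = 0.566 m²/s.
V₁ = q/y₁ = 6.10 m/s; Fr₁ = V₁/√(g·y₁) = 6.40.

Fr₁ = 6.40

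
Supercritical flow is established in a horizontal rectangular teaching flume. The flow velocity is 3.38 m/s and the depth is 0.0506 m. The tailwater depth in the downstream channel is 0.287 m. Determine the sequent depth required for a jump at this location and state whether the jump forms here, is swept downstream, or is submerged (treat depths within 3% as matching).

Fr₁ = V₁/√(g·y₁) = 3.38/√(9.81×0.0506) = 4.80.
From the momentum equation for a rectangular channel, y₂/y₁ = ½[√(1 + 8Fr₁²) − 1] = ½[√185.1 − 1] = 6.30.
y₂ = 6.30 × 0.0506 = 0.319 m.
Tailwater y_tw = 0.287 m: y_tw < y₂, so the jump is swept downstream.

y₂ = 0.319 m; the jump is swept downstream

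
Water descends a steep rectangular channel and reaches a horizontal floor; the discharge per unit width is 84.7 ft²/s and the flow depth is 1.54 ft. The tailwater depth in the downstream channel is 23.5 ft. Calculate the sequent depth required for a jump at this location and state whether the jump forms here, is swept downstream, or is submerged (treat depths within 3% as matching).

y₂ = 16.3 ft; the jump is submerged

V₁ = q/y₁ = 84.7/1.54 = 55.0 ft/s. Fr₁ = V₁/√(g·y₁) = 55.0/√(32.2×1.54) = 7.81.
From the momentum equation for a rectangular channel, y₂/y₁ = ½[√(1 + 8Fr₁²) − 1] = ½[√489.0 − 1] = 10.6.
y₂ = 10.6 × 1.54 = 16.3 ft.
Tailwater y_tw = 23.5 ft: y_tw > y₂, so the jump is submerged.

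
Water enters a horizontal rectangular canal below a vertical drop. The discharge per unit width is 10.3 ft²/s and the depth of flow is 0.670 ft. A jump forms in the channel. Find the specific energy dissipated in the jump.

ΔE = 1.31 ft

V₁ = q/y₁ = 10.3/0.670 = 15.4 ft/s. Fr₁ = V₁/√(g·y₁) = 15.4/√(32.2×0.670) = 3.31.
From the momentum equation for a rectangular channel, y₂/y₁ = ½[√(1 + 8Fr₁²) − 1] = ½[√88.64 − 1] = 4.21.
y₂ = 4.21 × 0.670 = 2.82 ft.
Head loss: ΔE = (y₂ − y₁)³/(4y₁y₂) = (2.82 − 0.670)³/(4×0.670×2.82) = 9.92/7.55 = 1.31 ft.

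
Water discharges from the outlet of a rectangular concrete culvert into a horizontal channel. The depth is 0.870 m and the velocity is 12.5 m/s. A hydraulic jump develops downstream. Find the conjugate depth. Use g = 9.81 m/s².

y₂ = 4.85 m

Fr₁ = V₁/√(g·y₁) = 12.5/√(9.81×0.870) = 4.28.
Conjugate-depth relation: y₂/y₁ = ½[√(1 + 8Fr₁²) − 1] = ½[√147.5 − 1] = 5.57.
y₂ = 5.57 × 0.870 = 4.85 m.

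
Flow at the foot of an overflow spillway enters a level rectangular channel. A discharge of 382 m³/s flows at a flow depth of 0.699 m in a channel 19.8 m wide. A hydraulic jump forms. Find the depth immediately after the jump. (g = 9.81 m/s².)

q = Q/b = 382/19.8 = 19.3 m²/s; V₁ = q/y₁ = 27.6 m/s. Fr₁ = V₁/√(g·y₁) = 10.5.
Bélanger equation: y₂/y₁ = ½[√(1 + 8Fr₁²) − 1] = ½[√889.8 − 1] = 14.4.
y₂ = 14.4 × 0.699 = 10.1 m.

y₂ = 10.1 m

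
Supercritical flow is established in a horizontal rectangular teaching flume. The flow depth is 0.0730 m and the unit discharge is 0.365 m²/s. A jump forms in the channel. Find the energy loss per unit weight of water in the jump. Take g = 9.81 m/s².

V₁ = q/y₁ = 0.365/0.0730 = 5.00 m/s. Fr₁ = V₁/√(g·y₁) = 5.00/√(9.81×0.0730) = 5.91.
By Bélanger, y₂/y₁ = ½[√(1 + 8Fr₁²) − 1] = ½[√280.3 − 1] = 7.87.
y₂ = 7.87 × 0.0730 = 0.575 m.
Head loss: ΔE = (y₂ − y₁)³/(4y₁y₂) = (0.575 − 0.0730)³/(4×0.0730×0.575) = 0.126/0.168 = 0.752 m.

ΔE = 0.752 m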